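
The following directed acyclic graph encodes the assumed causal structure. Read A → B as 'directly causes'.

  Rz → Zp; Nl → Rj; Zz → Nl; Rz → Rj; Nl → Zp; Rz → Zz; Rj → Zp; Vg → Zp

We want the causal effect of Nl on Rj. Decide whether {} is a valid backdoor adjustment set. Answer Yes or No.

No

Backdoor paths from Nl to Rj (paths whose first edge points into Nl):
  P1: Nl <- Zz <- Rz -> Rj
  P2: Nl <- Zz <- Rz -> Zp <- Rj
Condition 1 (no descendant of Nl in the set): holds — descendants of Nl are {Rj, Zp}; none are in {}.
Condition 2 (every backdoor path blocked by {}):
  P1: open — no interior node is in the conditioning set.
  P2: blocked at collider Zp (neither it nor any descendant is in the conditioning set).
{} does not satisfy the backdoor criterion.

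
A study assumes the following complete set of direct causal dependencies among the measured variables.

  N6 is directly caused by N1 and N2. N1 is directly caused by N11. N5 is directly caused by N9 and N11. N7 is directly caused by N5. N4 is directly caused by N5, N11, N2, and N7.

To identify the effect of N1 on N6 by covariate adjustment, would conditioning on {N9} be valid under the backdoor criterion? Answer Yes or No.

Backdoor paths from N1 to N6 (paths whose first edge points into N1):
  P1: N1 <- N11 -> N5 -> N7 -> N4 <- N2 -> N6
  P2: N1 <- N11 -> N5 -> N4 <- N2 -> N6
  P3: N1 <- N11 -> N4 <- N2 -> N6
Condition 1 (no descendant of N1 in the set): holds — descendants of N1 are {N6}; none are in {N9}.
Condition 2 (every backdoor path blocked by {N9}):
  P1: blocked at collider N4 (neither it nor any descendant is in the conditioning set).
  P2: blocked at collider N4 (neither it nor any descendant is in the conditioning set).
  P3: blocked at collider N4 (neither it nor any descendant is in the conditioning set).
{N9} satisfies the backdoor criterion.

Yes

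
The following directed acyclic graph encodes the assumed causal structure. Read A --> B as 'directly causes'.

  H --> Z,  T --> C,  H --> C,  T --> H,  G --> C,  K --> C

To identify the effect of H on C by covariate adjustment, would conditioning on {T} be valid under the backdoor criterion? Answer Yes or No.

Yes

Backdoor paths from H to C (paths whose first edge points into H):
  P1: H <- T -> C
Condition 1 (no descendant of H in the set): holds — descendants of H are {C, Z}; none are in {T}.
Condition 2 (every backdoor path blocked by {T}):
  P1: blocked at fork node T ∈ conditioning set.
{T} satisfies the backdoor criterion.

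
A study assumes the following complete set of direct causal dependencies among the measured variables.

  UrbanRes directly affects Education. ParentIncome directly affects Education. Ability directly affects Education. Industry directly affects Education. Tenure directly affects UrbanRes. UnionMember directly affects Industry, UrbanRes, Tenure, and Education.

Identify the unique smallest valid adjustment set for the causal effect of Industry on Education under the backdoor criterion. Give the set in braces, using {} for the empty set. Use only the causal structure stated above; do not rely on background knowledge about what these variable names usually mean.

Variables eligible for adjustment (non-descendants of Industry, excluding Industry and Education): {Ability, ParentIncome, Tenure, UnionMember, UrbanRes}.
Backdoor paths from Industry to Education:
  P1: Industry <- UnionMember -> Tenure -> UrbanRes -> Education
  P2: Industry <- UnionMember -> UrbanRes -> Education
  P3: Industry <- UnionMember -> Education
The empty set is not sufficient: P1 (Industry <- UnionMember -> Tenure -> UrbanRes -> Education) has no collider blocking it and no conditioned non-collider, so it is open.
Try {UnionMember}:
  P1: blocked at fork node UnionMember ∈ conditioning set.
  P2: blocked at fork node UnionMember ∈ conditioning set.
  P3: blocked at fork node UnionMember ∈ conditioning set.
{UnionMember} contains no descendant of Industry and blocks every backdoor path.
No other singleton works — e.g. {Tenure} leaves P2 open — so {UnionMember} is the unique smallest valid adjustment set.

{UnionMember}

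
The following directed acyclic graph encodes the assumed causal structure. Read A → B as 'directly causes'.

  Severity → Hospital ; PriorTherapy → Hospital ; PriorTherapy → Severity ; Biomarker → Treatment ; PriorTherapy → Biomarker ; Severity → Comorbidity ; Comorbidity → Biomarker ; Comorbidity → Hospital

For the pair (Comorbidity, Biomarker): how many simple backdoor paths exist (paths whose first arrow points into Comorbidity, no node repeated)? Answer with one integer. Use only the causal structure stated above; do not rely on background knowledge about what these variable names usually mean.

2

A backdoor path from Comorbidity to Biomarker is any simple undirected path whose first edge points into Comorbidity (i.e. leaves Comorbidity via a parent).
Parents of Comorbidity: {Severity}.
Enumerating:
  P1: Comorbidity <- Severity <- PriorTherapy -> Biomarker
  P2: Comorbidity <- Severity -> Hospital <- PriorTherapy -> Biomarker
That exhausts the simple backdoor paths. Count: 2.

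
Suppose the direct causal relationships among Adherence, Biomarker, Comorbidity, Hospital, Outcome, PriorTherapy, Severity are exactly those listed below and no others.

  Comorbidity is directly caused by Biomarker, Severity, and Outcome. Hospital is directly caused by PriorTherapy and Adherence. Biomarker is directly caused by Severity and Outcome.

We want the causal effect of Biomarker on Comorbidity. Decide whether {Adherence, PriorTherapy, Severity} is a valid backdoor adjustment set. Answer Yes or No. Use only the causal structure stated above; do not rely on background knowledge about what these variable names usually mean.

No

Backdoor paths from Biomarker to Comorbidity (paths whose first edge points into Biomarker):
  P1: Biomarker <- Severity -> Comorbidity
  P2: Biomarker <- Outcome -> Comorbidity
Condition 1 (no descendant of Biomarker in the set): holds — descendants of Biomarker are {Comorbidity}; none are in {Adherence, PriorTherapy, Severity}.
Condition 2 (every backdoor path blocked by {Adherence, PriorTherapy, Severity}):
  P1: blocked at fork node Severity ∈ conditioning set.
  P2: open — no interior node is in the conditioning set.
{Adherence, PriorTherapy, Severity} does not satisfy the backdoor criterion.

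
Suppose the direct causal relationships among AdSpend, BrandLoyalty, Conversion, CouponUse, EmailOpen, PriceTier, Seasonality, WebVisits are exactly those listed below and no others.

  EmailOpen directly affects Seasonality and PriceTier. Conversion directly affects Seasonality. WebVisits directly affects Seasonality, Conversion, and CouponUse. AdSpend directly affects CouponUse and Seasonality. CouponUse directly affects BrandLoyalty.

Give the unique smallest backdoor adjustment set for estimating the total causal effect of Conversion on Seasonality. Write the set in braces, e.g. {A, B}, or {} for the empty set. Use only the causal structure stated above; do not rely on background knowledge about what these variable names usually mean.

Variables eligible for adjustment (non-descendants of Conversion, excluding Conversion and Seasonality): {AdSpend, BrandLoyalty, CouponUse, EmailOpen, PriceTier, WebVisits}.
Backdoor paths from Conversion to Seasonality:
  P1: Conversion <- WebVisits -> CouponUse <- AdSpend -> Seasonality
  P2: Conversion <- WebVisits -> Seasonality
The empty set is not sufficient: P2 (Conversion <- WebVisits -> Seasonality) has no collider blocking it and no conditioned non-collider, so it is open.
Try {WebVisits}:
  P1: blocked at fork node WebVisits ∈ conditioning set.
  P2: blocked at fork node WebVisits ∈ conditioning set.
{WebVisits} contains no descendant of Conversion and blocks every backdoor path.
No other singleton works — e.g. {AdSpend} leaves P2 open — so {WebVisits} is the unique smallest valid adjustment set.

{WebVisits}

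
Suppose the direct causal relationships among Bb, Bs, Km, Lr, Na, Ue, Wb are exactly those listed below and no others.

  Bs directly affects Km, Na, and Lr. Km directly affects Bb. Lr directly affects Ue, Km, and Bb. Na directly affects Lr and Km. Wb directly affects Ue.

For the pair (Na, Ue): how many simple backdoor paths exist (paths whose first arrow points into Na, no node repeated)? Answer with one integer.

A backdoor path from Na to Ue is any simple undirected path whose first edge points into Na (i.e. leaves Na via a parent).
Parents of Na: {Bs}.
Enumerating:
  P1: Na <- Bs -> Lr -> Ue
  P2: Na <- Bs -> Km <- Lr -> Ue
  P3: Na <- Bs -> Km -> Bb <- Lr -> Ue
That exhausts the simple backdoor paths. Count: 3.

3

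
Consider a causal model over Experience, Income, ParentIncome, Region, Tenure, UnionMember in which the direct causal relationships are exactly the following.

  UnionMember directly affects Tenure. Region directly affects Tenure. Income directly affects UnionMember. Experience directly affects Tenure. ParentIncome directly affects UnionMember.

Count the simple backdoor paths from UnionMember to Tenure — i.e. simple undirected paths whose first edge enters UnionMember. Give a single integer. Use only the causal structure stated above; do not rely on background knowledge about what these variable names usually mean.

0

A backdoor path from UnionMember to Tenure is any simple undirected path whose first edge points into UnionMember (i.e. leaves UnionMember via a parent).
Parents of UnionMember: {Income, ParentIncome}.
No simple path from any parent of UnionMember reaches Tenure without revisiting UnionMember, so there are no backdoor paths.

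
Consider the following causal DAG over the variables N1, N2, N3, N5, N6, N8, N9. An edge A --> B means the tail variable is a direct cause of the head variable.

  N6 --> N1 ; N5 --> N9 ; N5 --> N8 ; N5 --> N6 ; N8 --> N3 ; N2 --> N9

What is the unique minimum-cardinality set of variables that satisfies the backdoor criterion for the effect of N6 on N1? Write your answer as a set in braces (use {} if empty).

Variables eligible for adjustment (non-descendants of N6, excluding N6 and N1): {N2, N3, N5, N8, N9}.
Backdoor paths from N6 to N1:
  (none)
With no backdoor paths the empty set already satisfies the criterion, and it is trivially minimal.

{}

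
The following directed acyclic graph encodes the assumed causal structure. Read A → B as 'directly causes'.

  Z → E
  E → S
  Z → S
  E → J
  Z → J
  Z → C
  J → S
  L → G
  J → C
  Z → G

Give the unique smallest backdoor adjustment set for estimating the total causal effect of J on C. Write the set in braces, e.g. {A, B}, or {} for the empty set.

Variables eligible for adjustment (non-descendants of J, excluding J and C): {E, G, L, Z}.
Backdoor paths from J to C:
  P1: J <- Z -> C
  P2: J <- E <- Z -> C
  P3: J <- E -> S <- Z -> C
The empty set is not sufficient: P1 (J <- Z -> C) has no collider blocking it and no conditioned non-collider, so it is open.
Try {Z}:
  P1: blocked at fork node Z ∈ conditioning set.
  P2: blocked at fork node Z ∈ conditioning set.
  P3: blocked at collider S (neither it nor any descendant is in the conditioning set).
{Z} contains no descendant of J and blocks every backdoor path.
No other singleton works — e.g. {E} leaves P1 open — so {Z} is the unique smallest valid adjustment set.

{Z}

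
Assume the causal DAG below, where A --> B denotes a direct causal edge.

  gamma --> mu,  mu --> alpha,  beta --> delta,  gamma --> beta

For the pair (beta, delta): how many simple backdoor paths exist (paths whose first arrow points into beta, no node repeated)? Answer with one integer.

0

A backdoor path from beta to delta is any simple undirected path whose first edge points into beta (i.e. leaves beta via a parent).
Parents of beta: {gamma}.
No simple path from any parent of beta reaches delta without revisiting beta, so there are no backdoor paths.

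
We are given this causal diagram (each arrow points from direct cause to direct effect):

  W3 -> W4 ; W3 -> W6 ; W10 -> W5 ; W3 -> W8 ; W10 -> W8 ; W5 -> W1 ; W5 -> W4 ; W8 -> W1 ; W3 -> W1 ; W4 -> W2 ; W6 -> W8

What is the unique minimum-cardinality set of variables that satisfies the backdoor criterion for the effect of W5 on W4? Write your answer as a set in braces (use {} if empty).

Variables eligible for adjustment (non-descendants of W5, excluding W5 and W4): {W10, W3, W6, W8}.
Backdoor paths from W5 to W4:
  P1: W5 <- W10 -> W8 <- W3 -> W4
  P2: W5 <- W10 -> W8 <- W6 <- W3 -> W4
  P3: W5 <- W10 -> W8 -> W1 <- W3 -> W4
Each backdoor path contains an unconditioned collider, so every path is already blocked with the empty conditioning set:
  P1: blocked at collider W8 (neither it nor any descendant is in the conditioning set).
  P2: blocked at collider W8 (neither it nor any descendant is in the conditioning set).
  P3: blocked at collider W1 (neither it nor any descendant is in the conditioning set).
The empty set is therefore the unique smallest valid set.

{}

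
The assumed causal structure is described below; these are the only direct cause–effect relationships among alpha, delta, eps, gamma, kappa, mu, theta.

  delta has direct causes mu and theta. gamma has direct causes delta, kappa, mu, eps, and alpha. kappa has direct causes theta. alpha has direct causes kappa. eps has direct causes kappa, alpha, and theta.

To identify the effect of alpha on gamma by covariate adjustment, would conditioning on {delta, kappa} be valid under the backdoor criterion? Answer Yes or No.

Backdoor paths from alpha to gamma (paths whose first edge points into alpha):
  P1: alpha <- kappa <- theta -> delta <- mu -> gamma
  P2: alpha <- kappa <- theta -> delta -> gamma
  P3: alpha <- kappa <- theta -> eps -> gamma
  P4: alpha <- kappa -> eps <- theta -> delta <- mu -> gamma
  P5: alpha <- kappa -> eps <- theta -> delta -> gamma
  P6: alpha <- kappa -> eps -> gamma
  P7: alpha <- kappa -> gamma
Condition 1 (no descendant of alpha in the set): holds — descendants of alpha are {eps, gamma}; none are in {delta, kappa}.
Condition 2 (every backdoor path blocked by {delta, kappa}):
  P1: blocked at chain node kappa ∈ conditioning set.
  P2: blocked at chain node kappa ∈ conditioning set.
  P3: blocked at chain node kappa ∈ conditioning set.
  P4: blocked at fork node kappa ∈ conditioning set.
  P5: blocked at fork node kappa ∈ conditioning set.
  P6: blocked at fork node kappa ∈ conditioning set.
  P7: blocked at fork node kappa ∈ conditioning set.
{delta, kappa} satisfies the backdoor criterion.

Yes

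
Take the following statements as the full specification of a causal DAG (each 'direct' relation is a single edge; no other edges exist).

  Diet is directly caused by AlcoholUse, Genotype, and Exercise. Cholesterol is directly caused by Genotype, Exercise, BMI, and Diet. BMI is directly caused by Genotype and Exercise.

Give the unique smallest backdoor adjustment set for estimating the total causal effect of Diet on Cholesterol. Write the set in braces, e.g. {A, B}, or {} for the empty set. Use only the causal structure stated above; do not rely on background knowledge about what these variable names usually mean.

{Exercise, Genotype}

Variables eligible for adjustment (non-descendants of Diet, excluding Diet and Cholesterol): {AlcoholUse, BMI, Exercise, Genotype}.
Backdoor paths from Diet to Cholesterol:
  P1: Diet <- Exercise -> BMI <- Genotype -> Cholesterol
  P2: Diet <- Exercise -> BMI -> Cholesterol
  P3: Diet <- Exercise -> Cholesterol
  P4: Diet <- Genotype -> BMI <- Exercise -> Cholesterol
  P5: Diet <- Genotype -> BMI -> Cholesterol
  P6: Diet <- Genotype -> Cholesterol
The empty set is not sufficient: P2 (Diet <- Exercise -> BMI -> Cholesterol) has no collider blocking it and no conditioned non-collider, so it is open.
Try {Exercise, Genotype}:
  P1: blocked at fork node Exercise ∈ conditioning set.
  P2: blocked at fork node Exercise ∈ conditioning set.
  P3: blocked at fork node Exercise ∈ conditioning set.
  P4: blocked at fork node Genotype ∈ conditioning set.
  P5: blocked at fork node Genotype ∈ conditioning set.
  P6: blocked at fork node Genotype ∈ conditioning set.
{Exercise, Genotype} contains no descendant of Diet and blocks every backdoor path.
Every element of {Exercise, Genotype} is needed (dropping Exercise leaves P2 open; dropping Genotype leaves P5 open), so no proper subset is valid.
Among all size-2 subsets of the eligible variables, only {Exercise, Genotype} blocks every backdoor path, so it is the unique smallest valid adjustment set.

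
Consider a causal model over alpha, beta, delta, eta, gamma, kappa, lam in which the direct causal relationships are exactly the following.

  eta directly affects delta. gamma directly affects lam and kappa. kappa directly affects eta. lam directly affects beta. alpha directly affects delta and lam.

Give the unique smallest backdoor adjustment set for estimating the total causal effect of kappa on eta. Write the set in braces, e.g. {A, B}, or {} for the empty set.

Variables eligible for adjustment (non-descendants of kappa, excluding kappa and eta): {alpha, beta, gamma, lam}.
Backdoor paths from kappa to eta:
  P1: kappa <- gamma -> lam <- alpha -> delta <- eta
Each backdoor path contains an unconditioned collider, so every path is already blocked with the empty conditioning set:
  P1: blocked at collider lam (neither it nor any descendant is in the conditioning set).
The empty set is therefore the unique smallest valid set.

{}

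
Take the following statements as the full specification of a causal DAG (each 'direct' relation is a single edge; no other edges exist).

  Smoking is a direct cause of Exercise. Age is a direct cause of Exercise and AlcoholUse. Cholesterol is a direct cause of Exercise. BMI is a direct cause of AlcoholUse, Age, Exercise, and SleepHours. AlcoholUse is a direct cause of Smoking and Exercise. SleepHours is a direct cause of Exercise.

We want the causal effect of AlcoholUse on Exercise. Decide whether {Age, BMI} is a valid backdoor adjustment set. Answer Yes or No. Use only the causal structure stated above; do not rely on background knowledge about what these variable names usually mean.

Backdoor paths from AlcoholUse to Exercise (paths whose first edge points into AlcoholUse):
  P1: AlcoholUse <- BMI -> Age -> Exercise
  P2: AlcoholUse <- BMI -> SleepHours -> Exercise
  P3: AlcoholUse <- BMI -> Exercise
  P4: AlcoholUse <- Age <- BMI -> SleepHours -> Exercise
  P5: AlcoholUse <- Age <- BMI -> Exercise
  P6: AlcoholUse <- Age -> Exercise
Condition 1 (no descendant of AlcoholUse in the set): holds — descendants of AlcoholUse are {Exercise, Smoking}; none are in {Age, BMI}.
Condition 2 (every backdoor path blocked by {Age, BMI}):
  P1: blocked at fork node BMI ∈ conditioning set.
  P2: blocked at fork node BMI ∈ conditioning set.
  P3: blocked at fork node BMI ∈ conditioning set.
  P4: blocked at chain node Age ∈ conditioning set.
  P5: blocked at chain node Age ∈ conditioning set.
  P6: blocked at fork node Age ∈ conditioning set.
{Age, BMI} satisfies the backdoor criterion.

Yes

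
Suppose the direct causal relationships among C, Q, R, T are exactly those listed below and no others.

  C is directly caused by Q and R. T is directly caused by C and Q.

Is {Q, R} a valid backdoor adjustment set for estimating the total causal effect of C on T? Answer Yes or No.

Yes

Backdoor paths from C to T (paths whose first edge points into C):
  P1: C <- Q -> T
Condition 1 (no descendant of C in the set): holds — descendants of C are {T}; none are in {Q, R}.
Condition 2 (every backdoor path blocked by {Q, R}):
  P1: blocked at fork node Q ∈ conditioning set.
{Q, R} satisfies the backdoor criterion.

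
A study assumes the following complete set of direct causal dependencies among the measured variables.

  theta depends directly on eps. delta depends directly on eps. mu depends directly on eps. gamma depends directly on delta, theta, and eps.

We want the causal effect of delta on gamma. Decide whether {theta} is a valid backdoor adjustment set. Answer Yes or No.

No

Backdoor paths from delta to gamma (paths whose first edge points into delta):
  P1: delta <- eps -> theta -> gamma
  P2: delta <- eps -> gamma
Condition 1 (no descendant of delta in the set): holds — descendants of delta are {gamma}; none are in {theta}.
Condition 2 (every backdoor path blocked by {theta}):
  P1: blocked at chain node theta ∈ conditioning set.
  P2: open — no interior node is in the conditioning set.
{theta} does not satisfy the backdoor criterion.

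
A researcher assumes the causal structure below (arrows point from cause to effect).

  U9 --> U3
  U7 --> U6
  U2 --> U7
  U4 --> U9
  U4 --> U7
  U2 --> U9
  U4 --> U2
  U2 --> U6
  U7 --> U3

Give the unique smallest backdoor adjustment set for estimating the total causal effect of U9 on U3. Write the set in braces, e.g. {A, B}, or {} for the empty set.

{U7}

Variables eligible for adjustment (non-descendants of U9, excluding U9 and U3): {U2, U4, U6, U7}.
Backdoor paths from U9 to U3:
  P1: U9 <- U4 -> U2 -> U7 -> U3
  P2: U9 <- U4 -> U2 -> U6 <- U7 -> U3
  P3: U9 <- U4 -> U7 -> U3
  P4: U9 <- U2 <- U4 -> U7 -> U3
  P5: U9 <- U2 -> U7 -> U3
  P6: U9 <- U2 -> U6 <- U7 -> U3
The empty set is not sufficient: P1 (U9 <- U4 -> U2 -> U7 -> U3) has no collider blocking it and no conditioned non-collider, so it is open.
Try {U7}:
  P1: blocked at chain node U7 ∈ conditioning set.
  P2: blocked at collider U6 (neither it nor any descendant is in the conditioning set).
  P3: blocked at chain node U7 ∈ conditioning set.
  P4: blocked at chain node U7 ∈ conditioning set.
  P5: blocked at chain node U7 ∈ conditioning set.
  P6: blocked at collider U6 (neither it nor any descendant is in the conditioning set).
{U7} contains no descendant of U9 and blocks every backdoor path.
No other singleton works — e.g. {U4} leaves P5 open — so {U7} is the unique smallest valid adjustment set.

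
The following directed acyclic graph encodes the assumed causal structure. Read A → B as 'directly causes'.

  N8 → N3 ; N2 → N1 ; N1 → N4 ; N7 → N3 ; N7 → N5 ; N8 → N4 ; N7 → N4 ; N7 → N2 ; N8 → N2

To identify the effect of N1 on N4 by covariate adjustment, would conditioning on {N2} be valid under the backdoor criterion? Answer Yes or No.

Backdoor paths from N1 to N4 (paths whose first edge points into N1):
  P1: N1 <- N2 <- N8 -> N3 <- N7 -> N4
  P2: N1 <- N2 <- N8 -> N4
  P3: N1 <- N2 <- N7 -> N3 <- N8 -> N4
  P4: N1 <- N2 <- N7 -> N4
Condition 1 (no descendant of N1 in the set): holds — descendants of N1 are {N4}; none are in {N2}.
Condition 2 (every backdoor path blocked by {N2}):
  P1: blocked at chain node N2 ∈ conditioning set.
  P2: blocked at chain node N2 ∈ conditioning set.
  P3: blocked at chain node N2 ∈ conditioning set.
  P4: blocked at chain node N2 ∈ conditioning set.
{N2} satisfies the backdoor criterion.

Yes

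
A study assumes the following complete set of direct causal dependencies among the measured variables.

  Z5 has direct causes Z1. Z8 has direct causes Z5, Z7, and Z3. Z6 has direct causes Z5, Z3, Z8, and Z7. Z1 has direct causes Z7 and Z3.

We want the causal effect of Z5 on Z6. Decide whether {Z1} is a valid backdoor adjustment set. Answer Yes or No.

Backdoor paths from Z5 to Z6 (paths whose first edge points into Z5):
  P1: Z5 <- Z1 <- Z7 -> Z8 <- Z3 -> Z6
  P2: Z5 <- Z1 <- Z7 -> Z8 -> Z6
  P3: Z5 <- Z1 <- Z7 -> Z6
  P4: Z5 <- Z1 <- Z3 -> Z8 <- Z7 -> Z6
  P5: Z5 <- Z1 <- Z3 -> Z8 -> Z6
  P6: Z5 <- Z1 <- Z3 -> Z6
Condition 1 (no descendant of Z5 in the set): holds — descendants of Z5 are {Z6, Z8}; none are in {Z1}.
Condition 2 (every backdoor path blocked by {Z1}):
  P1: blocked at chain node Z1 ∈ conditioning set.
  P2: blocked at chain node Z1 ∈ conditioning set.
  P3: blocked at chain node Z1 ∈ conditioning set.
  P4: blocked at chain node Z1 ∈ conditioning set.
  P5: blocked at chain node Z1 ∈ conditioning set.
  P6: blocked at chain node Z1 ∈ conditioning set.
{Z1} satisfies the backdoor criterion.

Yes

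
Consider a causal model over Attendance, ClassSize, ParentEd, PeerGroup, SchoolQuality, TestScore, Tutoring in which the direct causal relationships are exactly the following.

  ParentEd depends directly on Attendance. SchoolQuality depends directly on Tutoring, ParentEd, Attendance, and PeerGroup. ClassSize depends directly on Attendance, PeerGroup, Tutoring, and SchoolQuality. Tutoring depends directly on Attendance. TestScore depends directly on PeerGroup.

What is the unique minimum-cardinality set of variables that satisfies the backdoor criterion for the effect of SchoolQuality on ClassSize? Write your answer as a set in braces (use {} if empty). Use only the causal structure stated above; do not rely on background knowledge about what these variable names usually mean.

{Attendance, PeerGroup, Tutoring}

Variables eligible for adjustment (non-descendants of SchoolQuality, excluding SchoolQuality and ClassSize): {Attendance, ParentEd, PeerGroup, TestScore, Tutoring}.
Backdoor paths from SchoolQuality to ClassSize:
  P1: SchoolQuality <- PeerGroup -> ClassSize
  P2: SchoolQuality <- Attendance -> Tutoring -> ClassSize
  P3: SchoolQuality <- Attendance -> ClassSize
  P4: SchoolQuality <- ParentEd <- Attendance -> Tutoring -> ClassSize
  P5: SchoolQuality <- ParentEd <- Attendance -> ClassSize
  P6: SchoolQuality <- Tutoring <- Attendance -> ClassSize
  P7: SchoolQuality <- Tutoring -> ClassSize
The empty set is not sufficient: P1 (SchoolQuality <- PeerGroup -> ClassSize) has no collider blocking it and no conditioned non-collider, so it is open.
Try {Attendance, PeerGroup, Tutoring}:
  P1: blocked at fork node PeerGroup ∈ conditioning set.
  P2: blocked at fork node Attendance ∈ conditioning set.
  P3: blocked at fork node Attendance ∈ conditioning set.
  P4: blocked at fork node Attendance ∈ conditioning set.
  P5: blocked at fork node Attendance ∈ conditioning set.
  P6: blocked at chain node Tutoring ∈ conditioning set.
  P7: blocked at fork node Tutoring ∈ conditioning set.
{Attendance, PeerGroup, Tutoring} contains no descendant of SchoolQuality and blocks every backdoor path.
Every element of {Attendance, PeerGroup, Tutoring} is needed (dropping Attendance leaves P3 open; dropping PeerGroup leaves P1 open; dropping Tutoring leaves P7 open), so no proper subset is valid.
Among all size-3 subsets of the eligible variables, only {Attendance, PeerGroup, Tutoring} blocks every backdoor path, so it is the unique smallest valid adjustment set.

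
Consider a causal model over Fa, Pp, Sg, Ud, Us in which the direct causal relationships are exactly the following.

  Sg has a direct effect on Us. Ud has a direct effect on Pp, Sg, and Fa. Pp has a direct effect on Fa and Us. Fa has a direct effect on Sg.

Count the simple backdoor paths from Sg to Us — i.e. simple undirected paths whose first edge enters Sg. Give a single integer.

4

A backdoor path from Sg to Us is any simple undirected path whose first edge points into Sg (i.e. leaves Sg via a parent).
Parents of Sg: {Fa, Ud}.
Enumerating:
  P1: Sg <- Ud -> Pp -> Us
  P2: Sg <- Ud -> Fa <- Pp -> Us
  P3: Sg <- Fa <- Ud -> Pp -> Us
  P4: Sg <- Fa <- Pp -> Us
That exhausts the simple backdoor paths. Count: 4.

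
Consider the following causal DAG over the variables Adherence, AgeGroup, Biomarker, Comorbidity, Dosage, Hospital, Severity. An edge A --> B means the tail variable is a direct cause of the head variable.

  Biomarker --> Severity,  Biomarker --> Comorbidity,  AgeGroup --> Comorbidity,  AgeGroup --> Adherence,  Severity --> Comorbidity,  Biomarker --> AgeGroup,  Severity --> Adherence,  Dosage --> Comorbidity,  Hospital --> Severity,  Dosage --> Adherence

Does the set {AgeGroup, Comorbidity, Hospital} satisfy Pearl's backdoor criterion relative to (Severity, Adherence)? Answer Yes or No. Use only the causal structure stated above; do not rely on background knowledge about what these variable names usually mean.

No

Backdoor paths from Severity to Adherence (paths whose first edge points into Severity):
  P1: Severity <- Biomarker -> AgeGroup -> Comorbidity <- Dosage -> Adherence
  P2: Severity <- Biomarker -> AgeGroup -> Adherence
  P3: Severity <- Biomarker -> Comorbidity <- AgeGroup -> Adherence
  P4: Severity <- Biomarker -> Comorbidity <- Dosage -> Adherence
Condition 1 (no descendant of Severity in the set): FAILS — Comorbidity is a descendant of Severity.
Condition 2 (every backdoor path blocked by {AgeGroup, Comorbidity, Hospital}):
  P1: blocked at chain node AgeGroup ∈ conditioning set.
  P2: blocked at chain node AgeGroup ∈ conditioning set.
  P3: blocked at fork node AgeGroup ∈ conditioning set.
  P4: open — collider(s) Comorbidity are conditioned on (or have a conditioned descendant) and no non-collider on the path is in the set.
{AgeGroup, Comorbidity, Hospital} does not satisfy the backdoor criterion.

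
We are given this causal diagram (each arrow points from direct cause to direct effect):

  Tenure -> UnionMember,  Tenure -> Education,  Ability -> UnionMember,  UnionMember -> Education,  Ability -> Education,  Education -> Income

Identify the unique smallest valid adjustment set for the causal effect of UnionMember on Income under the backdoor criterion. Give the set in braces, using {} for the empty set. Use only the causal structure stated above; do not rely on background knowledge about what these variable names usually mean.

Variables eligible for adjustment (non-descendants of UnionMember, excluding UnionMember and Income): {Ability, Tenure}.
Backdoor paths from UnionMember to Income:
  P1: UnionMember <- Tenure -> Education -> Income
  P2: UnionMember <- Ability -> Education -> Income
The empty set is not sufficient: P1 (UnionMember <- Tenure -> Education -> Income) has no collider blocking it and no conditioned non-collider, so it is open.
Try {Ability, Tenure}:
  P1: blocked at fork node Tenure ∈ conditioning set.
  P2: blocked at fork node Ability ∈ conditioning set.
{Ability, Tenure} contains no descendant of UnionMember and blocks every backdoor path.
Every element of {Ability, Tenure} is needed (dropping Ability leaves P2 open; dropping Tenure leaves P1 open), so no proper subset is valid.
Among all size-2 subsets of the eligible variables, only {Ability, Tenure} blocks every backdoor path, so it is the unique smallest valid adjustment set.

{Ability, Tenure}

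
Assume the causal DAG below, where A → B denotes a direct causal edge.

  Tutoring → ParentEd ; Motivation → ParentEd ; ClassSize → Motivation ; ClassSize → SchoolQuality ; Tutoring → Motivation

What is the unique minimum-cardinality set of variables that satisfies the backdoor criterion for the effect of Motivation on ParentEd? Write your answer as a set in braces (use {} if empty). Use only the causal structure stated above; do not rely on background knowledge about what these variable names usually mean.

Variables eligible for adjustment (non-descendants of Motivation, excluding Motivation and ParentEd): {ClassSize, SchoolQuality, Tutoring}.
Backdoor paths from Motivation to ParentEd:
  P1: Motivation <- Tutoring -> ParentEd
The empty set is not sufficient: P1 (Motivation <- Tutoring -> ParentEd) has no collider blocking it and no conditioned non-collider, so it is open.
Try {Tutoring}:
  P1: blocked at fork node Tutoring ∈ conditioning set.
{Tutoring} contains no descendant of Motivation and blocks every backdoor path.
No other singleton works — e.g. {ClassSize} leaves P1 open — so {Tutoring} is the unique smallest valid adjustment set.

{Tutoring}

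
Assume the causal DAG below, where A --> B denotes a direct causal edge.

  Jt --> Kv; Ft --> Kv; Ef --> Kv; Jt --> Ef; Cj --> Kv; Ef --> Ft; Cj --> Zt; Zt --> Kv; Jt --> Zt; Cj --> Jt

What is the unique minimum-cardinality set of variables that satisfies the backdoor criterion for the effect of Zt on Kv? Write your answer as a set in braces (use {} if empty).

Variables eligible for adjustment (non-descendants of Zt, excluding Zt and Kv): {Cj, Ef, Ft, Jt}.
Backdoor paths from Zt to Kv:
  P1: Zt <- Cj -> Jt -> Ef -> Ft -> Kv
  P2: Zt <- Cj -> Jt -> Ef -> Kv
  P3: Zt <- Cj -> Jt -> Kv
  P4: Zt <- Cj -> Kv
  P5: Zt <- Jt <- Cj -> Kv
  P6: Zt <- Jt -> Ef -> Ft -> Kv
  P7: Zt <- Jt -> Ef -> Kv
  P8: Zt <- Jt -> Kv
The empty set is not sufficient: P1 (Zt <- Cj -> Jt -> Ef -> Ft -> Kv) has no collider blocking it and no conditioned non-collider, so it is open.
Try {Cj, Jt}:
  P1: blocked at fork node Cj ∈ conditioning set.
  P2: blocked at fork node Cj ∈ conditioning set.
  P3: blocked at fork node Cj ∈ conditioning set.
  P4: blocked at fork node Cj ∈ conditioning set.
  P5: blocked at chain node Jt ∈ conditioning set.
  P6: blocked at fork node Jt ∈ conditioning set.
  P7: blocked at fork node Jt ∈ conditioning set.
  P8: blocked at fork node Jt ∈ conditioning set.
{Cj, Jt} contains no descendant of Zt and blocks every backdoor path.
Every element of {Cj, Jt} is needed (dropping Cj leaves P4 open; dropping Jt leaves P6 open), so no proper subset is valid.
Among all size-2 subsets of the eligible variables, only {Cj, Jt} blocks every backdoor path, so it is the unique smallest valid adjustment set.

{Cj, Jt}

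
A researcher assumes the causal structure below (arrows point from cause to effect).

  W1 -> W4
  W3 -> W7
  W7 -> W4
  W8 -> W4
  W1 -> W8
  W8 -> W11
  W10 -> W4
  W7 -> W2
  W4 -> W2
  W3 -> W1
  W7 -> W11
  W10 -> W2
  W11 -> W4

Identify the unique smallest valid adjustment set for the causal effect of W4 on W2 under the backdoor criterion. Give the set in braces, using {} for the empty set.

{W10, W7}

Variables eligible for adjustment (non-descendants of W4, excluding W4 and W2): {W1, W10, W11, W3, W7, W8}.
Backdoor paths from W4 to W2:
  P1: W4 <- W1 <- W3 -> W7 -> W2
  P2: W4 <- W1 -> W8 -> W11 <- W7 -> W2
  P3: W4 <- W8 <- W1 <- W3 -> W7 -> W2
  P4: W4 <- W8 -> W11 <- W7 -> W2
  P5: W4 <- W7 -> W2
  P6: W4 <- W11 <- W8 <- W1 <- W3 -> W7 -> W2
  P7: W4 <- W11 <- W7 -> W2
  P8: W4 <- W10 -> W2
The empty set is not sufficient: P1 (W4 <- W1 <- W3 -> W7 -> W2) has no collider blocking it and no conditioned non-collider, so it is open.
Try {W10, W7}:
  P1: blocked at chain node W7 ∈ conditioning set.
  P2: blocked at collider W11 (neither it nor any descendant is in the conditioning set).
  P3: blocked at chain node W7 ∈ conditioning set.
  P4: blocked at collider W11 (neither it nor any descendant is in the conditioning set).
  P5: blocked at fork node W7 ∈ conditioning set.
  P6: blocked at chain node W7 ∈ conditioning set.
  P7: blocked at fork node W7 ∈ conditioning set.
  P8: blocked at fork node W10 ∈ conditioning set.
{W10, W7} contains no descendant of W4 and blocks every backdoor path.
Every element of {W10, W7} is needed (dropping W10 leaves P8 open; dropping W7 leaves P1 open), so no proper subset is valid.
Among all size-2 subsets of the eligible variables, only {W10, W7} blocks every backdoor path, so it is the unique smallest valid adjustment set.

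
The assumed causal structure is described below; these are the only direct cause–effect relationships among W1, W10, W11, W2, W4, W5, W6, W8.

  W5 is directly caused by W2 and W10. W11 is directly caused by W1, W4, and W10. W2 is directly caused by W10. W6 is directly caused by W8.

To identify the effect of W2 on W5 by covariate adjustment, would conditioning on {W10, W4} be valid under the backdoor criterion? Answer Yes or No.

Yes

Backdoor paths from W2 to W5 (paths whose first edge points into W2):
  P1: W2 <- W10 -> W5
Condition 1 (no descendant of W2 in the set): holds — descendants of W2 are {W5}; none are in {W10, W4}.
Condition 2 (every backdoor path blocked by {W10, W4}):
  P1: blocked at fork node W10 ∈ conditioning set.
{W10, W4} satisfies the backdoor criterion.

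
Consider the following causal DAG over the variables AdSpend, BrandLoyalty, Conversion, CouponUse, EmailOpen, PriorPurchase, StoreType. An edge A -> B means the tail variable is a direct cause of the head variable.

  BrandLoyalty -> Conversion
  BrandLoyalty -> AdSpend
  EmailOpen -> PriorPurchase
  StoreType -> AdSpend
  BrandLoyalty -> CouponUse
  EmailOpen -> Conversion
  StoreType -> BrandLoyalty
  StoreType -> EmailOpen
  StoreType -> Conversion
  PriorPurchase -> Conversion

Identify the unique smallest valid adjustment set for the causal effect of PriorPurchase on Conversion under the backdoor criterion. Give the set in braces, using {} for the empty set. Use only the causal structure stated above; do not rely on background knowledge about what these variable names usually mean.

{EmailOpen}

Variables eligible for adjustment (non-descendants of PriorPurchase, excluding PriorPurchase and Conversion): {AdSpend, BrandLoyalty, CouponUse, EmailOpen, StoreType}.
Backdoor paths from PriorPurchase to Conversion:
  P1: PriorPurchase <- EmailOpen <- StoreType -> BrandLoyalty -> Conversion
  P2: PriorPurchase <- EmailOpen <- StoreType -> Conversion
  P3: PriorPurchase <- EmailOpen <- StoreType -> AdSpend <- BrandLoyalty -> Conversion
  P4: PriorPurchase <- EmailOpen -> Conversion
The empty set is not sufficient: P1 (PriorPurchase <- EmailOpen <- StoreType -> BrandLoyalty -> Conversion) has no collider blocking it and no conditioned non-collider, so it is open.
Try {EmailOpen}:
  P1: blocked at chain node EmailOpen ∈ conditioning set.
  P2: blocked at chain node EmailOpen ∈ conditioning set.
  P3: blocked at chain node EmailOpen ∈ conditioning set.
  P4: blocked at fork node EmailOpen ∈ conditioning set.
{EmailOpen} contains no descendant of PriorPurchase and blocks every backdoor path.
No other singleton works — e.g. {StoreType} leaves P4 open — so {EmailOpen} is the unique smallest valid adjustment set.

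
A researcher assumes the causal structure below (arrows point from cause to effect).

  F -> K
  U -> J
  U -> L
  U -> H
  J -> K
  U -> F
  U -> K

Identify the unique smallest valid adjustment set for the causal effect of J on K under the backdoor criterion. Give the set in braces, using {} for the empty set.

Variables eligible for adjustment (non-descendants of J, excluding J and K): {F, H, L, U}.
Backdoor paths from J to K:
  P1: J <- U -> F -> K
  P2: J <- U -> K
The empty set is not sufficient: P1 (J <- U -> F -> K) has no collider blocking it and no conditioned non-collider, so it is open.
Try {U}:
  P1: blocked at fork node U ∈ conditioning set.
  P2: blocked at fork node U ∈ conditioning set.
{U} contains no descendant of J and blocks every backdoor path.
No other singleton works — e.g. {F} leaves P2 open — so {U} is the unique smallest valid adjustment set.

{U}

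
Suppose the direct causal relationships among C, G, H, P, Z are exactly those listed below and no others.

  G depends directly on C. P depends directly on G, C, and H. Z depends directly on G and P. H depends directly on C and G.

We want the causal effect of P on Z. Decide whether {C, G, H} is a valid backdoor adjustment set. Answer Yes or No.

Yes

Backdoor paths from P to Z (paths whose first edge points into P):
  P1: P <- C -> G -> Z
  P2: P <- C -> H <- G -> Z
  P3: P <- G -> Z
  P4: P <- H <- C -> G -> Z
  P5: P <- H <- G -> Z
Condition 1 (no descendant of P in the set): holds — descendants of P are {Z}; none are in {C, G, H}.
Condition 2 (every backdoor path blocked by {C, G, H}):
  P1: blocked at fork node C ∈ conditioning set.
  P2: blocked at fork node C ∈ conditioning set.
  P3: blocked at fork node G ∈ conditioning set.
  P4: blocked at chain node H ∈ conditioning set.
  P5: blocked at chain node H ∈ conditioning set.
{C, G, H} satisfies the backdoor criterion.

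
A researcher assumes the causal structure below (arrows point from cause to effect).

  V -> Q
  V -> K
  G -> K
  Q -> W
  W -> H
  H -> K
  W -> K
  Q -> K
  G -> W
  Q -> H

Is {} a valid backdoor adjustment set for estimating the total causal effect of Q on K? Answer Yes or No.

No

Backdoor paths from Q to K (paths whose first edge points into Q):
  P1: Q <- V -> K
Condition 1 (no descendant of Q in the set): holds — descendants of Q are {H, K, W}; none are in {}.
Condition 2 (every backdoor path blocked by {}):
  P1: open — no interior node is in the conditioning set.
{} does not satisfy the backdoor criterion.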